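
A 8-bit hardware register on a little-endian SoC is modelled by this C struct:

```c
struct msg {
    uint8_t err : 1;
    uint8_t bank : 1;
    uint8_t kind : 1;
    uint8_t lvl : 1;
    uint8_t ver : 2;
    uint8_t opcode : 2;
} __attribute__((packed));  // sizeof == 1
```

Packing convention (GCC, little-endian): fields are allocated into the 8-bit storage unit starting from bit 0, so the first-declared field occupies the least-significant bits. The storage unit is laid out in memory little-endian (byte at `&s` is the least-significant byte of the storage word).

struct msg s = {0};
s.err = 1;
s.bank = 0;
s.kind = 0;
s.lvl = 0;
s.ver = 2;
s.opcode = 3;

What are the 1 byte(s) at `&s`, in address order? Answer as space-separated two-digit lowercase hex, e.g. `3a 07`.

e1

err:1 = 1 → 0x1 << 0 → word 0x01
bank:1 = 0 → 0x0 << 1 → word 0x01
kind:1 = 0 → 0x0 << 2 → word 0x01
lvl:1 = 0 → 0x0 << 3 → word 0x01
ver:2 = 2 → 0x2 << 4 → word 0x21
opcode:2 = 3 → 0x3 << 6 → word 0xe1
word = 0xe1 → little-endian bytes:
  [0]=0xe1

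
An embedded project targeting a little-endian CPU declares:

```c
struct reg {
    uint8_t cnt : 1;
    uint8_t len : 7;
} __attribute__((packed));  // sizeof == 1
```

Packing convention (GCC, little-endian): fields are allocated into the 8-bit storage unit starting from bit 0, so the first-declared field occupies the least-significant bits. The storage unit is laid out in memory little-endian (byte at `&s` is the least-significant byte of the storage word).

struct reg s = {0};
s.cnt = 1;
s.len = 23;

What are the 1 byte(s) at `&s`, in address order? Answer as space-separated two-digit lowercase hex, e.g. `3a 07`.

2f

[0+:1] cnt=1 & 0x1 = 0x1; word=0x01
[1+:7] len=23 & 0x7f = 0x17; word=0x2f
word = 0x2f → little-endian bytes:
  [0]=0x2f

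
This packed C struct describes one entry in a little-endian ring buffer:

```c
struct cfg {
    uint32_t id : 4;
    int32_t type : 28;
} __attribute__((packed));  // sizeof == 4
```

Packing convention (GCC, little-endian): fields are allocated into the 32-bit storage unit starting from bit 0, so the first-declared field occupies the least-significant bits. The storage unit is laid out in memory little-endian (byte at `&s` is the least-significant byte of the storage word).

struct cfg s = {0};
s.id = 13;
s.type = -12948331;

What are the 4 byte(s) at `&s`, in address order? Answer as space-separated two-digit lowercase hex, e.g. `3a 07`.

5d c9 a6 f3

id (4b) val=13 bits=0xd at bit 0: 0x0000000d
type (28b) val=-12948331 bits=0xf3a6c95 at bit 4: 0xf3a6c95d
word = 0xf3a6c95d → little-endian bytes:
  [0]=0x5d  [1]=0xc9  [2]=0xa6  [3]=0xf3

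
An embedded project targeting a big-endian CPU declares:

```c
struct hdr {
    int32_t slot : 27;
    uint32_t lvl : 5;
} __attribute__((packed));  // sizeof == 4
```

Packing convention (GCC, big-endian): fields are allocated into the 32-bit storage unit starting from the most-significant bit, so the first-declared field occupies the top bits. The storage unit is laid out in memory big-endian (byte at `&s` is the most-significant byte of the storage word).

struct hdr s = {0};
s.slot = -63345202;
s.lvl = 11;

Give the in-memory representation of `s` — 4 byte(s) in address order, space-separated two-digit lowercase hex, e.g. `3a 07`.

slot (27b) val=-63345202 bits=0x4396dce at bit 5: 0x872db9c0
lvl (5b) val=11 bits=0xb at bit 0: 0x872db9cb
word = 0x872db9cb → big-endian bytes:
  [0]=0x87  [1]=0x2d  [2]=0xb9  [3]=0xcb

87 2d b9 cb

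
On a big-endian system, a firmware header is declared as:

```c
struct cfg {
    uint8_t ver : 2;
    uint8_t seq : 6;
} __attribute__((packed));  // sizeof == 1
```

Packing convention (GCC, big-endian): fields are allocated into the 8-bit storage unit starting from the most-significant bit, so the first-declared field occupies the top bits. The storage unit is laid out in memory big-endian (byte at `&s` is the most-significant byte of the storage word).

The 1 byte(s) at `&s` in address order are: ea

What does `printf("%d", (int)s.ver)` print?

3

[0]=0xea (big-endian) → word 0xea
ver [6+:2] = (word>>6) & 0x3 = 3  ←
seq [0+:6] = (word>>0) & 0x3f = 42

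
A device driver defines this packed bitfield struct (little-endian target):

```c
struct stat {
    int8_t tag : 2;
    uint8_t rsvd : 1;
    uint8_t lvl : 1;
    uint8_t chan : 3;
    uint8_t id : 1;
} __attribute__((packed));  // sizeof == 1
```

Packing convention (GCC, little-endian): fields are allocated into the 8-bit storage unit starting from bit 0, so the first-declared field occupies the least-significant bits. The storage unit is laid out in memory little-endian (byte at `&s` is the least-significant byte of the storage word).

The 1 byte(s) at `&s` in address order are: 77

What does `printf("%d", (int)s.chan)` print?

[0]=0x77 (little-endian) → word 0x77
tag [0+:2] = (word>>0) & 0x3 = 3
rsvd [2+:1] = (word>>2) & 0x1 = 1
lvl [3+:1] = (word>>3) & 0x1 = 0
chan [4+:3] = (word>>4) & 0x7 = 7  ←
id [7+:1] = (word>>7) & 0x1 = 0

7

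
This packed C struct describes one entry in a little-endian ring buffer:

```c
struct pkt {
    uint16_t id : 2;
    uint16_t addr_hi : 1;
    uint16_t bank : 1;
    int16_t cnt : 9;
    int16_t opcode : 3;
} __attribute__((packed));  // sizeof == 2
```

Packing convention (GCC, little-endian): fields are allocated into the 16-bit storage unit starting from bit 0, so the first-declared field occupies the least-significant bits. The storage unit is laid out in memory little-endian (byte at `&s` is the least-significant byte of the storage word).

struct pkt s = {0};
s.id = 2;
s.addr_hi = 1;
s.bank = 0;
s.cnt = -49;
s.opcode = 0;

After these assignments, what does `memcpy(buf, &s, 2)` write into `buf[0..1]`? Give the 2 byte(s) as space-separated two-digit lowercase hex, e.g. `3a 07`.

f6 1c

id (2b) val=2 bits=0x2 at bit 0: 0x0002
addr_hi (1b) val=1 bits=0x1 at bit 2: 0x0006
bank (1b) val=0 bits=0x0 at bit 3: 0x0006
cnt (9b) val=-49 bits=0x1cf at bit 4: 0x1cf6
opcode (3b) val=0 bits=0x0 at bit 13: 0x1cf6
word = 0x1cf6 → little-endian bytes:
  [0]=0xf6  [1]=0x1c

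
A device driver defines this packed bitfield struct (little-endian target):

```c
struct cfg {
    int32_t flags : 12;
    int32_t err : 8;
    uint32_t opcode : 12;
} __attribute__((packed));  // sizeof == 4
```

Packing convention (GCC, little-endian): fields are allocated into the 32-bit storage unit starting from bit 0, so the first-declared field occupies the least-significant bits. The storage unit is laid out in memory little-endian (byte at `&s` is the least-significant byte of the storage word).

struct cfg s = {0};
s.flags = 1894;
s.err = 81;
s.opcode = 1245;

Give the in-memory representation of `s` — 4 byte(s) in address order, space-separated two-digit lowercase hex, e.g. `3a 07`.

66 17 d5 4d

[0+:12] flags=1894 & 0xfff = 0x766; word=0x00000766
[12+:8] err=81 & 0xff = 0x51; word=0x00051766
[20+:12] opcode=1245 & 0xfff = 0x4dd; word=0x4dd51766
word = 0x4dd51766 → little-endian bytes:
  [0]=0x66  [1]=0x17  [2]=0xd5  [3]=0x4d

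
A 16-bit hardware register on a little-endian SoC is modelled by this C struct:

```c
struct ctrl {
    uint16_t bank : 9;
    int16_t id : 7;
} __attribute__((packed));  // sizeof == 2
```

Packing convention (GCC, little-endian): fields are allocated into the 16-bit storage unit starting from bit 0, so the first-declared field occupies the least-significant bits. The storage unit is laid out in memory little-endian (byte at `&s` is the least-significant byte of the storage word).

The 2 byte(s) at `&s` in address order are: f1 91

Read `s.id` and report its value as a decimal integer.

[0]=0xf1 [1]=0x91 (little-endian) → word 0x91f1
bank:9 @ bit 0 → (0x91f1>>0)&0x1ff = 0x1f1
id:7 @ bit 9 → (0x91f1>>9)&0x7f = 0x48  ←
id signed 7b, MSB=1: 72 - 128 = -56

-56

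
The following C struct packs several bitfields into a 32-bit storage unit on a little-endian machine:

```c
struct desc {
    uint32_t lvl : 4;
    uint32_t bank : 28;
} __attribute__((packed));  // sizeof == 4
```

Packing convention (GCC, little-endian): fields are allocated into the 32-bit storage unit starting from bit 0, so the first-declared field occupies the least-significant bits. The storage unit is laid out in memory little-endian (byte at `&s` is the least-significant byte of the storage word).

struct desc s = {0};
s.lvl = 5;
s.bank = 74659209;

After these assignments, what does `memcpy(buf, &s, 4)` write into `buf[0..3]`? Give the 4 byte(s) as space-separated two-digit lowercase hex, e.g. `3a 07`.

95 58 33 47

[0+:4] lvl=5 & 0xf = 0x5; word=0x00000005
[4+:28] bank=74659209 & 0xfffffff = 0x4733589; word=0x47335895
word = 0x47335895 → little-endian bytes:
  [0]=0x95  [1]=0x58  [2]=0x33  [3]=0x47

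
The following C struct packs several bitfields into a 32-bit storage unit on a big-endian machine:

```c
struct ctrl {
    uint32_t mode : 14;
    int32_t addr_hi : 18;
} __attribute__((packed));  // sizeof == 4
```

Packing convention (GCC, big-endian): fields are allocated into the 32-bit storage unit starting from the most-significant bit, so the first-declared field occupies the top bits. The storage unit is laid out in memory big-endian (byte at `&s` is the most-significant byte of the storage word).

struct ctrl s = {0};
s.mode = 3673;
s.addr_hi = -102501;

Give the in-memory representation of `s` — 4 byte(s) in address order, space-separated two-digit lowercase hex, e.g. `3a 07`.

39 66 6f 9b

mode (14b) val=3673 bits=0xe59 at bit 18: 0x39640000
addr_hi (18b) val=-102501 bits=0x26f9b at bit 0: 0x39666f9b
word = 0x39666f9b → big-endian bytes:
  [0]=0x39  [1]=0x66  [2]=0x6f  [3]=0x9b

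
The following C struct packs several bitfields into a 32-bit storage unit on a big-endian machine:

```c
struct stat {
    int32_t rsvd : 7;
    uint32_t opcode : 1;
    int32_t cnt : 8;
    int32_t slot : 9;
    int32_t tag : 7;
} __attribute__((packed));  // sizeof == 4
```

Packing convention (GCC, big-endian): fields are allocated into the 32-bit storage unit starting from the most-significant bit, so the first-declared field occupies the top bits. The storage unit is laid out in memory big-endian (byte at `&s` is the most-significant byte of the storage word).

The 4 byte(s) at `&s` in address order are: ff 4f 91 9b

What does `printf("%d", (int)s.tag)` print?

27

[0]=0xff [1]=0x4f [2]=0x91 [3]=0x9b (big-endian) → word 0xff4f919b
rsvd [25+:7] = (word>>25) & 0x7f = 127
opcode [24+:1] = (word>>24) & 0x1 = 1
cnt [16+:8] = (word>>16) & 0xff = 79
slot [7+:9] = (word>>7) & 0x1ff = 291
tag [0+:7] = (word>>0) & 0x7f = 27  ←
tag signed 7b, MSB=0: value = 27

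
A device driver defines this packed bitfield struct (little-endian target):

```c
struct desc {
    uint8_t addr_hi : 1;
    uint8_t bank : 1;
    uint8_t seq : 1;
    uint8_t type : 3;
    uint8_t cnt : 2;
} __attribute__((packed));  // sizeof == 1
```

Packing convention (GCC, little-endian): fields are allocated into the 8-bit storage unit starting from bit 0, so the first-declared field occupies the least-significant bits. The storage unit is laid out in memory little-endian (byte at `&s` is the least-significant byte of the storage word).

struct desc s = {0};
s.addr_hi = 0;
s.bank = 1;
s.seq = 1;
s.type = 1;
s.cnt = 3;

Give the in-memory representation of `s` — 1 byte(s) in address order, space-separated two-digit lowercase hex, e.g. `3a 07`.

addr_hi (1b) val=0 bits=0x0 at bit 0: 0x00
bank (1b) val=1 bits=0x1 at bit 1: 0x02
seq (1b) val=1 bits=0x1 at bit 2: 0x06
type (3b) val=1 bits=0x1 at bit 3: 0x0e
cnt (2b) val=3 bits=0x3 at bit 6: 0xce
word = 0xce → little-endian bytes:
  [0]=0xce

ce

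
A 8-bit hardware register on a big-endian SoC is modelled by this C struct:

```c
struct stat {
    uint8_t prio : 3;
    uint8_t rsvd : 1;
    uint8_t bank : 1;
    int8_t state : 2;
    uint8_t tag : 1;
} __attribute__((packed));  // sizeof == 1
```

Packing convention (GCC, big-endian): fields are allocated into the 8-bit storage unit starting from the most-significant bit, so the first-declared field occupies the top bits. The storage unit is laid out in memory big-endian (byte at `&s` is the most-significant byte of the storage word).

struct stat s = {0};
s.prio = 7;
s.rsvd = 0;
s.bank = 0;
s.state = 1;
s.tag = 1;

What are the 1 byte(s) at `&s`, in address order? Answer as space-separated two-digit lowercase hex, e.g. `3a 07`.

e3

prio:3 = 7 → 0x7 << 5 → word 0xe0
rsvd:1 = 0 → 0x0 << 4 → word 0xe0
bank:1 = 0 → 0x0 << 3 → word 0xe0
state:2 = 1 → 0x1 << 1 → word 0xe2
tag:1 = 1 → 0x1 << 0 → word 0xe3
word = 0xe3 → big-endian bytes:
  [0]=0xe3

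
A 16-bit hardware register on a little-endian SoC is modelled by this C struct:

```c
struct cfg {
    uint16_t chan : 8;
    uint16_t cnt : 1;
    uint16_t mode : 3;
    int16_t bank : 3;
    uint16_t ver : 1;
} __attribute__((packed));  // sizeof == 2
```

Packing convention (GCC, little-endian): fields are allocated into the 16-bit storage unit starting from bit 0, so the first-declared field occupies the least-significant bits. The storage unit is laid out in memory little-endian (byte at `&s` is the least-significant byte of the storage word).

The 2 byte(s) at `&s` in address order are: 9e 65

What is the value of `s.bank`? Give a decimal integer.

[0]=0x9e [1]=0x65 (little-endian) → word 0x659e
chan [0+:8] = (word>>0) & 0xff = 158
cnt [8+:1] = (word>>8) & 0x1 = 1
mode [9+:3] = (word>>9) & 0x7 = 2
bank [12+:3] = (word>>12) & 0x7 = 6  ←
ver [15+:1] = (word>>15) & 0x1 = 0
bank signed 3b, MSB=1: 6 - 8 = -2

-2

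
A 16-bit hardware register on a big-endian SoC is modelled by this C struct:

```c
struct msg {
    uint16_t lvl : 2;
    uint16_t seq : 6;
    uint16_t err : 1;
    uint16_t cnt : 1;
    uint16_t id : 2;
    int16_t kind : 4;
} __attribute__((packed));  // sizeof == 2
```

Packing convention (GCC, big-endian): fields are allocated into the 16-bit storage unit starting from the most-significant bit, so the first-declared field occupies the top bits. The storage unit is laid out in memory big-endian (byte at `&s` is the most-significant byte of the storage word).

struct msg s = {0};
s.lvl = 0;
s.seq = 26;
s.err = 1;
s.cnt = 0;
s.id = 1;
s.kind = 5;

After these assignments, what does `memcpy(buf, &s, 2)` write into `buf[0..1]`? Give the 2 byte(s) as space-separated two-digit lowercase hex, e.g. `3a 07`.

1a 95

lvl:2 = 0 → 0x0 << 14 → word 0x0000
seq:6 = 26 → 0x1a << 8 → word 0x1a00
err:1 = 1 → 0x1 << 7 → word 0x1a80
cnt:1 = 0 → 0x0 << 6 → word 0x1a80
id:2 = 1 → 0x1 << 4 → word 0x1a90
kind:4 = 5 → 0x5 << 0 → word 0x1a95
word = 0x1a95 → big-endian bytes:
  [0]=0x1a  [1]=0x95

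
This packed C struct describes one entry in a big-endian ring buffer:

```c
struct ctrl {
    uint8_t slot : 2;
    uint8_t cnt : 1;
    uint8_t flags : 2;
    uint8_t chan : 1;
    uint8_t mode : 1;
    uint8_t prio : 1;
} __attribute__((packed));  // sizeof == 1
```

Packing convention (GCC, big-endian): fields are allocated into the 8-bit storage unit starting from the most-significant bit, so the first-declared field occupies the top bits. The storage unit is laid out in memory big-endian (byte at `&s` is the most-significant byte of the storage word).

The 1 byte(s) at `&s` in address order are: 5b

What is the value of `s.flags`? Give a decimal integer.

[0]=0x5b (big-endian) → word 0x5b
slot [6+:2] = (word>>6) & 0x3 = 1
cnt [5+:1] = (word>>5) & 0x1 = 0
flags [3+:2] = (word>>3) & 0x3 = 3  ←
chan [2+:1] = (word>>2) & 0x1 = 0
mode [1+:1] = (word>>1) & 0x1 = 1
prio [0+:1] = (word>>0) & 0x1 = 1

3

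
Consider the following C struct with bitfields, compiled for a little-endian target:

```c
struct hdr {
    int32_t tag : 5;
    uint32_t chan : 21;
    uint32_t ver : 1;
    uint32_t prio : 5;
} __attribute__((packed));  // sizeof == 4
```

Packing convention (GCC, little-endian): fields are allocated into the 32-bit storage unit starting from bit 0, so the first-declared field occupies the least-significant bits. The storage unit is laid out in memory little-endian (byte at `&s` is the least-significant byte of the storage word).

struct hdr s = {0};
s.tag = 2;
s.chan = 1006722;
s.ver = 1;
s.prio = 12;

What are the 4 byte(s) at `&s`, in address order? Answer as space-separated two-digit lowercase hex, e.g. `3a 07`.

tag:5 = 2 → 0x2 << 0 → word 0x00000002
chan:21 = 1006722 → 0xf5c82 << 5 → word 0x01eb9042
ver:1 = 1 → 0x1 << 26 → word 0x05eb9042
prio:5 = 12 → 0xc << 27 → word 0x65eb9042
word = 0x65eb9042 → little-endian bytes:
  [0]=0x42  [1]=0x90  [2]=0xeb  [3]=0x65

42 90 eb 65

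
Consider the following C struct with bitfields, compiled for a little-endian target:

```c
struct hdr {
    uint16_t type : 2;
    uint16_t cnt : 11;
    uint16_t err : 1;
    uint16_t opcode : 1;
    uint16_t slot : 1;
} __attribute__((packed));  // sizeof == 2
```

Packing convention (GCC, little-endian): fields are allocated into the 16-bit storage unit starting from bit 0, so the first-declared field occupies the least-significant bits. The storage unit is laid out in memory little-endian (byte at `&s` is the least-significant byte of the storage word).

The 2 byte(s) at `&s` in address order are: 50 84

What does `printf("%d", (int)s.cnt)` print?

276

[0]=0x50 [1]=0x84 (little-endian) → word 0x8450
type:2 @ bit 0 → (0x8450>>0)&0x3 = 0x0
cnt:11 @ bit 2 → (0x8450>>2)&0x7ff = 0x114  ←
err:1 @ bit 13 → (0x8450>>13)&0x1 = 0x0
opcode:1 @ bit 14 → (0x8450>>14)&0x1 = 0x0
slot:1 @ bit 15 → (0x8450>>15)&0x1 = 0x1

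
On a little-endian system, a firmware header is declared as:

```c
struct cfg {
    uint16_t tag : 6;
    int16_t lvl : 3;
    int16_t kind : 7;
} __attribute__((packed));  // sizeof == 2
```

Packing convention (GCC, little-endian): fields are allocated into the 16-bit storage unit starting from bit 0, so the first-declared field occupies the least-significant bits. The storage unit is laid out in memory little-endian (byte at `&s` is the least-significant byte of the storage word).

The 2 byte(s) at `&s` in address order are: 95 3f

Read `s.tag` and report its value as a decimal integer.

[0]=0x95 [1]=0x3f (little-endian) → word 0x3f95
tag:6 @ bit 0 → (0x3f95>>0)&0x3f = 0x15  ←
lvl:3 @ bit 6 → (0x3f95>>6)&0x7 = 0x6
kind:7 @ bit 9 → (0x3f95>>9)&0x7f = 0x1f

21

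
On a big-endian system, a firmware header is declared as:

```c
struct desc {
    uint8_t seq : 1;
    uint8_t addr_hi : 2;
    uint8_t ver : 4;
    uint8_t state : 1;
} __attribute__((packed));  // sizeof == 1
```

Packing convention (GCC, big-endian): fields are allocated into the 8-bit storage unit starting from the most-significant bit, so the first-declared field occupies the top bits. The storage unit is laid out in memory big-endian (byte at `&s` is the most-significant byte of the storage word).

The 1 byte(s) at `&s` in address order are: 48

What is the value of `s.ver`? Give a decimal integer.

4

[0]=0x48 (big-endian) → word 0x48
seq [7+:1] = (word>>7) & 0x1 = 0
addr_hi [5+:2] = (word>>5) & 0x3 = 2
ver [1+:4] = (word>>1) & 0xf = 4  ←
state [0+:1] = (word>>0) & 0x1 = 0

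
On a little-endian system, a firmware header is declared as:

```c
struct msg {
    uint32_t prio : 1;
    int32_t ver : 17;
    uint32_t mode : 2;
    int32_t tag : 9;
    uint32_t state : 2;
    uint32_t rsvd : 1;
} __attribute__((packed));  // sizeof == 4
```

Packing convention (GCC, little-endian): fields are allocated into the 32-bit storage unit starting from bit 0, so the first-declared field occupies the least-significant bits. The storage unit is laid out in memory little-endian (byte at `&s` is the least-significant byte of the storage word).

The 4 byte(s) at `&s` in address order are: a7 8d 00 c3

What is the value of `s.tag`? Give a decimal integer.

48

[0]=0xa7 [1]=0x8d [2]=0x00 [3]=0xc3 (little-endian) → word 0xc3008da7
prio [0+:1] = (word>>0) & 0x1 = 1
ver [1+:17] = (word>>1) & 0x1ffff = 18131
mode [18+:2] = (word>>18) & 0x3 = 0
tag [20+:9] = (word>>20) & 0x1ff = 48  ←
state [29+:2] = (word>>29) & 0x3 = 2
rsvd [31+:1] = (word>>31) & 0x1 = 1
tag signed 9b, MSB=0: value = 48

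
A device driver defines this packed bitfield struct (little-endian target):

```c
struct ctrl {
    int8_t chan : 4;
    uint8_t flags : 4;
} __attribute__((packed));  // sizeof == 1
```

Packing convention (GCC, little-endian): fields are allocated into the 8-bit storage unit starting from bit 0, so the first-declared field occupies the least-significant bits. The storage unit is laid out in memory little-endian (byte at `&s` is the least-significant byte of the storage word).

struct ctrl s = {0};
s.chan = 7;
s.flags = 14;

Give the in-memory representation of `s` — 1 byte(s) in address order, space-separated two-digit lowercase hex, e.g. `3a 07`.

e7

[0+:4] chan=7 & 0xf = 0x7; word=0x07
[4+:4] flags=14 & 0xf = 0xe; word=0xe7
word = 0xe7 → little-endian bytes:
  [0]=0xe7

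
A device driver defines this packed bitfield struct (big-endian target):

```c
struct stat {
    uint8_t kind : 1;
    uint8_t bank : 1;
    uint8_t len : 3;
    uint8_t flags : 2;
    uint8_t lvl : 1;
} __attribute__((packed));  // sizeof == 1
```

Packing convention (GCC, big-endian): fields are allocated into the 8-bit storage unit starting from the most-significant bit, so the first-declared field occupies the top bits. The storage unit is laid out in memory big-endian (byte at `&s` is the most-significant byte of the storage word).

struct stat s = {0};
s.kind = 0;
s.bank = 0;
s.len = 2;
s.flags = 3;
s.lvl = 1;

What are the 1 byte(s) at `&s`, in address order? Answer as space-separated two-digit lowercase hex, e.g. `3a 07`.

17

[7+:1] kind=0 & 0x1 = 0x0; word=0x00
[6+:1] bank=0 & 0x1 = 0x0; word=0x00
[3+:3] len=2 & 0x7 = 0x2; word=0x10
[1+:2] flags=3 & 0x3 = 0x3; word=0x16
[0+:1] lvl=1 & 0x1 = 0x1; word=0x17
word = 0x17 → big-endian bytes:
  [0]=0x17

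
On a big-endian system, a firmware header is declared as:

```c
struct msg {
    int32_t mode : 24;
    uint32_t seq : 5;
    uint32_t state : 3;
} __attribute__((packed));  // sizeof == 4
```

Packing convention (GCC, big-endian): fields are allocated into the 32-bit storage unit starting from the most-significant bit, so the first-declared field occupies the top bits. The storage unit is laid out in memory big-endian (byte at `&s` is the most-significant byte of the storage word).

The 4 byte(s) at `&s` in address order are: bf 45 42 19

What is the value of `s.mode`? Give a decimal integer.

-4242110

[0]=0xbf [1]=0x45 [2]=0x42 [3]=0x19 (big-endian) → word 0xbf454219
mode [8+:24] = (word>>8) & 0xffffff = 12535106  ←
seq [3+:5] = (word>>3) & 0x1f = 3
state [0+:3] = (word>>0) & 0x7 = 1
mode signed 24b, MSB=1: 12535106 - 16777216 = -4242110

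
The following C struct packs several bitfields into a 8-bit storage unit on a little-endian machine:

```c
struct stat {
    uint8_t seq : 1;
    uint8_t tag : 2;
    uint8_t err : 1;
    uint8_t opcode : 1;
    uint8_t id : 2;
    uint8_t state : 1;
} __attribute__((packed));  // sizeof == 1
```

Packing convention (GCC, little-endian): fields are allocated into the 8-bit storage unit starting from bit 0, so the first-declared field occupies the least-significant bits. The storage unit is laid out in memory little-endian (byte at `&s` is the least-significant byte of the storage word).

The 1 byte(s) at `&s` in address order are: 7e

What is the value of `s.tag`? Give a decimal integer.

3

[0]=0x7e (little-endian) → word 0x7e
seq [0+:1] = (word>>0) & 0x1 = 0
tag [1+:2] = (word>>1) & 0x3 = 3  ←
err [3+:1] = (word>>3) & 0x1 = 1
opcode [4+:1] = (word>>4) & 0x1 = 1
id [5+:2] = (word>>5) & 0x3 = 3
state [7+:1] = (word>>7) & 0x1 = 0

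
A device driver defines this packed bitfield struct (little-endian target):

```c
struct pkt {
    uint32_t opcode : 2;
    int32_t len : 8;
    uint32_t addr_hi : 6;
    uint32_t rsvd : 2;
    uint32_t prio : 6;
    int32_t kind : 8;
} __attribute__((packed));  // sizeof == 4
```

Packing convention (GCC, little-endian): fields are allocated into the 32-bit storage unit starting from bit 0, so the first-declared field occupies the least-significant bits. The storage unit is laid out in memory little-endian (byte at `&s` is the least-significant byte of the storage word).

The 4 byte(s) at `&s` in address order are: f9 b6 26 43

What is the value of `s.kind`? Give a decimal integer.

67

[0]=0xf9 [1]=0xb6 [2]=0x26 [3]=0x43 (little-endian) → word 0x4326b6f9
opcode:2 @ bit 0 → (0x4326b6f9>>0)&0x3 = 0x1
len:8 @ bit 2 → (0x4326b6f9>>2)&0xff = 0xbe
addr_hi:6 @ bit 10 → (0x4326b6f9>>10)&0x3f = 0x2d
rsvd:2 @ bit 16 → (0x4326b6f9>>16)&0x3 = 0x2
prio:6 @ bit 18 → (0x4326b6f9>>18)&0x3f = 0x9
kind:8 @ bit 24 → (0x4326b6f9>>24)&0xff = 0x43  ←
kind signed 8b, MSB=0: value = 67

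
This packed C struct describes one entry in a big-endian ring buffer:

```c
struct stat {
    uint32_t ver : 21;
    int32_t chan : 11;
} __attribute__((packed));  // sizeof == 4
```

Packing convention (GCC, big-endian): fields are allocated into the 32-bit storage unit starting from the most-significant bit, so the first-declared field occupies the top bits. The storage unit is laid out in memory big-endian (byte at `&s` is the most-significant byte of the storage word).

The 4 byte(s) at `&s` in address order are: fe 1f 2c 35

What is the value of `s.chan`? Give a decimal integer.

-971

[0]=0xfe [1]=0x1f [2]=0x2c [3]=0x35 (big-endian) → word 0xfe1f2c35
ver [11+:21] = (word>>11) & 0x1fffff = 2081765
chan [0+:11] = (word>>0) & 0x7ff = 1077  ←
chan signed 11b, MSB=1: 1077 - 2048 = -971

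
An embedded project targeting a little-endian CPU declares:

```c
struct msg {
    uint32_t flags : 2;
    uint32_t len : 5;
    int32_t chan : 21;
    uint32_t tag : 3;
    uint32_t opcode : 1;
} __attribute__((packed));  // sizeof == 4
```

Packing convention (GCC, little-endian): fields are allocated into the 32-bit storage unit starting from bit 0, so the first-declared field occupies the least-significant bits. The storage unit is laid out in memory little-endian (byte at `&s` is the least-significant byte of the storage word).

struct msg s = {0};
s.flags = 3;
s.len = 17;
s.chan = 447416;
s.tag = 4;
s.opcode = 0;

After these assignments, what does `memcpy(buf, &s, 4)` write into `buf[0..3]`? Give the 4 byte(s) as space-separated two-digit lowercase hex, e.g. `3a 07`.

flags (2b) val=3 bits=0x3 at bit 0: 0x00000003
len (5b) val=17 bits=0x11 at bit 2: 0x00000047
chan (21b) val=447416 bits=0x6d3b8 at bit 7: 0x0369dc47
tag (3b) val=4 bits=0x4 at bit 28: 0x4369dc47
opcode (1b) val=0 bits=0x0 at bit 31: 0x4369dc47
word = 0x4369dc47 → little-endian bytes:
  [0]=0x47  [1]=0xdc  [2]=0x69  [3]=0x43

47 dc 69 43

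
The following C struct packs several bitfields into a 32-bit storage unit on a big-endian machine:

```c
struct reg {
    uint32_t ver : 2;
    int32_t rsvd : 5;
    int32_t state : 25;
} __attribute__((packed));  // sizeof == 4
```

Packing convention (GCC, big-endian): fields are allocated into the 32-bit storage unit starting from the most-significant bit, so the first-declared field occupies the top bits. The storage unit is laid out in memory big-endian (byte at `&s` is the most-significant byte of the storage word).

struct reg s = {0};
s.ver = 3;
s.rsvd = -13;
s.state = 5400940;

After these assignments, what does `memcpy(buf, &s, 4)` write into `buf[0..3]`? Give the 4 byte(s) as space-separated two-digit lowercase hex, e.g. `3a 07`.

e6 52 69 6c

ver (2b) val=3 bits=0x3 at bit 30: 0xc0000000
rsvd (5b) val=-13 bits=0x13 at bit 25: 0xe6000000
state (25b) val=5400940 bits=0x52696c at bit 0: 0xe652696c
word = 0xe652696c → big-endian bytes:
  [0]=0xe6  [1]=0x52  [2]=0x69  [3]=0x6c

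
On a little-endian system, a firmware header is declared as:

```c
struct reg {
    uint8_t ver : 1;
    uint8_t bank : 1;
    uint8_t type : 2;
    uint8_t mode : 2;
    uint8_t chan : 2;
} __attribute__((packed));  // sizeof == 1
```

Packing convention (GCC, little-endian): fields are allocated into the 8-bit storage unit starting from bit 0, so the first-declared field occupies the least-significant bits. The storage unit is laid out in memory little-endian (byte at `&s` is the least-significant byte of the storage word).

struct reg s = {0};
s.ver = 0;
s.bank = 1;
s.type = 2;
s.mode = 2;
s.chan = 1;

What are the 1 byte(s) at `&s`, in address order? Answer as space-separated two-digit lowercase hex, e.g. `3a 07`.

6a

[0+:1] ver=0 & 0x1 = 0x0; word=0x00
[1+:1] bank=1 & 0x1 = 0x1; word=0x02
[2+:2] type=2 & 0x3 = 0x2; word=0x0a
[4+:2] mode=2 & 0x3 = 0x2; word=0x2a
[6+:2] chan=1 & 0x3 = 0x1; word=0x6a
word = 0x6a → little-endian bytes:
  [0]=0x6a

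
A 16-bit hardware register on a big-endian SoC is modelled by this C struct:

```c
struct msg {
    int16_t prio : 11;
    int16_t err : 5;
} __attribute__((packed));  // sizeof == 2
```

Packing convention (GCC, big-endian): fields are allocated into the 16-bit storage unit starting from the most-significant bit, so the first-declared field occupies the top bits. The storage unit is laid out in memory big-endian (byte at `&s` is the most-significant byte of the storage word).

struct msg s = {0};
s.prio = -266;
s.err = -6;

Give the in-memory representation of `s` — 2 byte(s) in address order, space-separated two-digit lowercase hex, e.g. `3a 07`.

de da

[5+:11] prio=-266 & 0x7ff = 0x6f6; word=0xdec0
[0+:5] err=-6 & 0x1f = 0x1a; word=0xdeda
word = 0xdeda → big-endian bytes:
  [0]=0xde  [1]=0xda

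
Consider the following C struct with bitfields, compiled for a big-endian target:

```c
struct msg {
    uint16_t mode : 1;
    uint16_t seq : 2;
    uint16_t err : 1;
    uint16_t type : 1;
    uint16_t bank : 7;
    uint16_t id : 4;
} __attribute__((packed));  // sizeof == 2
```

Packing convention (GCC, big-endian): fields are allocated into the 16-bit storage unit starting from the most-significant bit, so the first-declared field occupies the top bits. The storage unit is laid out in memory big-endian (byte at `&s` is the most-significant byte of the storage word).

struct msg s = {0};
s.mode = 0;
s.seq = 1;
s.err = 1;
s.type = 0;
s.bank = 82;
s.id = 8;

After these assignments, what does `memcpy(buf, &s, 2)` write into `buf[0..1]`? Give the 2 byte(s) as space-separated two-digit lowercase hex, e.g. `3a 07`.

mode (1b) val=0 bits=0x0 at bit 15: 0x0000
seq (2b) val=1 bits=0x1 at bit 13: 0x2000
err (1b) val=1 bits=0x1 at bit 12: 0x3000
type (1b) val=0 bits=0x0 at bit 11: 0x3000
bank (7b) val=82 bits=0x52 at bit 4: 0x3520
id (4b) val=8 bits=0x8 at bit 0: 0x3528
word = 0x3528 → big-endian bytes:
  [0]=0x35  [1]=0x28

35 28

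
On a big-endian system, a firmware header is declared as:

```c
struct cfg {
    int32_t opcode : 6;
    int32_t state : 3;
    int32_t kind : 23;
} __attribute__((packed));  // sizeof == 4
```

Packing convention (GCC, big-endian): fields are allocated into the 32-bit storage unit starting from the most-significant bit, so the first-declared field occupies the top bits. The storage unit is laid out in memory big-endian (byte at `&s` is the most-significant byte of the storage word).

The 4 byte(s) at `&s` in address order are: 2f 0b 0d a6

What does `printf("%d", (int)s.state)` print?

[0]=0x2f [1]=0x0b [2]=0x0d [3]=0xa6 (big-endian) → word 0x2f0b0da6
opcode [26+:6] = (word>>26) & 0x3f = 11
state [23+:3] = (word>>23) & 0x7 = 6  ←
kind [0+:23] = (word>>0) & 0x7fffff = 724390
state signed 3b, MSB=1: 6 - 8 = -2

-2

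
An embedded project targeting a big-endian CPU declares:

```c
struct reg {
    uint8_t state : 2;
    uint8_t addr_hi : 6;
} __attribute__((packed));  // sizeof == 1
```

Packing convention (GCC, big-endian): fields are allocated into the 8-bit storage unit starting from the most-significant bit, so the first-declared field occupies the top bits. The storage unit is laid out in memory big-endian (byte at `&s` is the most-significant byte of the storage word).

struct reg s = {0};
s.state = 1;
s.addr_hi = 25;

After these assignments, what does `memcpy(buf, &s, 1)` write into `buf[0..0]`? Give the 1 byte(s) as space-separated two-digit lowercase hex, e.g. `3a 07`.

59

state (2b) val=1 bits=0x1 at bit 6: 0x40
addr_hi (6b) val=25 bits=0x19 at bit 0: 0x59
word = 0x59 → big-endian bytes:
  [0]=0x59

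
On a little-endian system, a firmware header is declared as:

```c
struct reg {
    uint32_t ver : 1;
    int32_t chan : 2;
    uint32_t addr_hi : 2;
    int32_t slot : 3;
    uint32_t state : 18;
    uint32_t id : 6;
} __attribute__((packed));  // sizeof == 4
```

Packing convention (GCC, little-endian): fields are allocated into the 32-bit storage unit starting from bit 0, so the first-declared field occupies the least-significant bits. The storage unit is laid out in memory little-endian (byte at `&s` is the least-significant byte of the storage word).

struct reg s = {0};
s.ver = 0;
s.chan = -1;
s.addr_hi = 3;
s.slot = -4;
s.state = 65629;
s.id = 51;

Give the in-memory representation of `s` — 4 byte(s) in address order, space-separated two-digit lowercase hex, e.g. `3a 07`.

9e 5d 00 cd

[0+:1] ver=0 & 0x1 = 0x0; word=0x00000000
[1+:2] chan=-1 & 0x3 = 0x3; word=0x00000006
[3+:2] addr_hi=3 & 0x3 = 0x3; word=0x0000001e
[5+:3] slot=-4 & 0x7 = 0x4; word=0x0000009e
[8+:18] state=65629 & 0x3ffff = 0x1005d; word=0x01005d9e
[26+:6] id=51 & 0x3f = 0x33; word=0xcd005d9e
word = 0xcd005d9e → little-endian bytes:
  [0]=0x9e  [1]=0x5d  [2]=0x00  [3]=0xcd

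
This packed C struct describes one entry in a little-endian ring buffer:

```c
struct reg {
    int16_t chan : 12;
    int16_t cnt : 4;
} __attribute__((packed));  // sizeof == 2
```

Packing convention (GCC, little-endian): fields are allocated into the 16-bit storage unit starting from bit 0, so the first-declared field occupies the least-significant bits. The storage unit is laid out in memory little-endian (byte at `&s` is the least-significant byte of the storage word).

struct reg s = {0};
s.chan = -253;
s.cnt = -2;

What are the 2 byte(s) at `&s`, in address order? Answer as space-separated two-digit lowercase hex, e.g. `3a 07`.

chan (12b) val=-253 bits=0xf03 at bit 0: 0x0f03
cnt (4b) val=-2 bits=0xe at bit 12: 0xef03
word = 0xef03 → little-endian bytes:
  [0]=0x03  [1]=0xef

03 ef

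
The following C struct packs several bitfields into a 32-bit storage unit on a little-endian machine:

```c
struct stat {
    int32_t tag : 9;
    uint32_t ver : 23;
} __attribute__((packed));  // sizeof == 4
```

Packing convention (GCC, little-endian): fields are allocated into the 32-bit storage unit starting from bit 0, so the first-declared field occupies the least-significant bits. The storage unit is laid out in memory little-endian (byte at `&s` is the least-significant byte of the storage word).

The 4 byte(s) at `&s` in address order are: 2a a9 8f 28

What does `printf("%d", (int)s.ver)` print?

1329108

[0]=0x2a [1]=0xa9 [2]=0x8f [3]=0x28 (little-endian) → word 0x288fa92a
tag:9 @ bit 0 → (0x288fa92a>>0)&0x1ff = 0x12a
ver:23 @ bit 9 → (0x288fa92a>>9)&0x7fffff = 0x1447d4  ←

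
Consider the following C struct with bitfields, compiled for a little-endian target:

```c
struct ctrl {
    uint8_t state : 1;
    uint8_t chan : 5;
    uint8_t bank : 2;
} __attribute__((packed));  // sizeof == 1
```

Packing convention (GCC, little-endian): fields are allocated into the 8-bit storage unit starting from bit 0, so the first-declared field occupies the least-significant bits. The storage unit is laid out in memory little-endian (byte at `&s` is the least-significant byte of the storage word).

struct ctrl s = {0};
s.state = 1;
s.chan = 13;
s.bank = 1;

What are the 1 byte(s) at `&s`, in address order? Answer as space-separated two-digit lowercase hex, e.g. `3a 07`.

5b

[0+:1] state=1 & 0x1 = 0x1; word=0x01
[1+:5] chan=13 & 0x1f = 0xd; word=0x1b
[6+:2] bank=1 & 0x3 = 0x1; word=0x5b
word = 0x5b → little-endian bytes:
  [0]=0x5b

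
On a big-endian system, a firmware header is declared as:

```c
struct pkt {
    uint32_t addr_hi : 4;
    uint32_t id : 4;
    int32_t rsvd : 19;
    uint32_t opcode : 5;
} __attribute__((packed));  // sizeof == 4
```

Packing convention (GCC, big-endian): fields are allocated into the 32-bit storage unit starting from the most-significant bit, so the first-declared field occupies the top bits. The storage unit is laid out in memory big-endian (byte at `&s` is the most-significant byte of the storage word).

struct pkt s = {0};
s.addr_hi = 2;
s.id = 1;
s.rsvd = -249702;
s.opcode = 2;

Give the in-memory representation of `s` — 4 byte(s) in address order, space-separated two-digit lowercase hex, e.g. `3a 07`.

21 86 13 42

[28+:4] addr_hi=2 & 0xf = 0x2; word=0x20000000
[24+:4] id=1 & 0xf = 0x1; word=0x21000000
[5+:19] rsvd=-249702 & 0x7ffff = 0x4309a; word=0x21861340
[0+:5] opcode=2 & 0x1f = 0x2; word=0x21861342
word = 0x21861342 → big-endian bytes:
  [0]=0x21  [1]=0x86  [2]=0x13  [3]=0x42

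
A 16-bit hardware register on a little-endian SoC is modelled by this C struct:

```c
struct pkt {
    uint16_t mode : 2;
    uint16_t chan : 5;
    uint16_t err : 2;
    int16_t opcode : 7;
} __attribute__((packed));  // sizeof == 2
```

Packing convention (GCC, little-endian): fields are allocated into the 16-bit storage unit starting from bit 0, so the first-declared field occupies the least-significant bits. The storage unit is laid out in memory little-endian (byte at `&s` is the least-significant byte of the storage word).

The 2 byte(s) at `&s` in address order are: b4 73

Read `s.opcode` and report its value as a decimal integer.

[0]=0xb4 [1]=0x73 (little-endian) → word 0x73b4
mode [0+:2] = (word>>0) & 0x3 = 0
chan [2+:5] = (word>>2) & 0x1f = 13
err [7+:2] = (word>>7) & 0x3 = 3
opcode [9+:7] = (word>>9) & 0x7f = 57  ←
opcode signed 7b, MSB=0: value = 57

57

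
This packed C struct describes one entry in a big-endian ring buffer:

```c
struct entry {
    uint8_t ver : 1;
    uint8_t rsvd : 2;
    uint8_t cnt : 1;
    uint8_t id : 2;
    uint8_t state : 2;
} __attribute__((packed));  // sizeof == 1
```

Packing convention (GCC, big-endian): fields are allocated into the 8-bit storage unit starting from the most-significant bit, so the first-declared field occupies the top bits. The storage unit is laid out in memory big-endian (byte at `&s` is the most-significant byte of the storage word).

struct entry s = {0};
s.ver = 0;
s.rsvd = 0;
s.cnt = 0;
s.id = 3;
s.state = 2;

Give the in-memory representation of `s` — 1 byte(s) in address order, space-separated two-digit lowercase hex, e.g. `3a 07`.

0e

[7+:1] ver=0 & 0x1 = 0x0; word=0x00
[5+:2] rsvd=0 & 0x3 = 0x0; word=0x00
[4+:1] cnt=0 & 0x1 = 0x0; word=0x00
[2+:2] id=3 & 0x3 = 0x3; word=0x0c
[0+:2] state=2 & 0x3 = 0x2; word=0x0e
word = 0x0e → big-endian bytes:
  [0]=0x0e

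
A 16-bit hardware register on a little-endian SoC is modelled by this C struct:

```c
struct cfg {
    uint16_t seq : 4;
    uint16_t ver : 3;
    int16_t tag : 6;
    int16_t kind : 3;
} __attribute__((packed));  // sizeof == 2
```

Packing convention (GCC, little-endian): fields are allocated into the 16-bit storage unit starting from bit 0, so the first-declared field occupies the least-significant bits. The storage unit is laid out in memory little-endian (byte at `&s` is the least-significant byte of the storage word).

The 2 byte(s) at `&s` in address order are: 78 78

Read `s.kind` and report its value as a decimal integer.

3

[0]=0x78 [1]=0x78 (little-endian) → word 0x7878
seq [0+:4] = (word>>0) & 0xf = 8
ver [4+:3] = (word>>4) & 0x7 = 7
tag [7+:6] = (word>>7) & 0x3f = 48
kind [13+:3] = (word>>13) & 0x7 = 3  ←
kind signed 3b, MSB=0: value = 3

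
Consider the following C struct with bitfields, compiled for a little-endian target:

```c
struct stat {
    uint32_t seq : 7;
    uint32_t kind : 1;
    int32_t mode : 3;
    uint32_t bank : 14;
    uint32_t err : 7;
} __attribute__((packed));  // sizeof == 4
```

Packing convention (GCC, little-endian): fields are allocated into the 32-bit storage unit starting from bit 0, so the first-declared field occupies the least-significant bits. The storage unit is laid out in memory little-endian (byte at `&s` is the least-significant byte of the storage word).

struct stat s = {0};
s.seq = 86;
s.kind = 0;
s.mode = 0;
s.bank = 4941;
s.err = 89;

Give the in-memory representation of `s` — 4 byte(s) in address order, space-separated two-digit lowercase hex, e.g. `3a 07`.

56 68 9a b2

[0+:7] seq=86 & 0x7f = 0x56; word=0x00000056
[7+:1] kind=0 & 0x1 = 0x0; word=0x00000056
[8+:3] mode=0 & 0x7 = 0x0; word=0x00000056
[11+:14] bank=4941 & 0x3fff = 0x134d; word=0x009a6856
[25+:7] err=89 & 0x7f = 0x59; word=0xb29a6856
word = 0xb29a6856 → little-endian bytes:
  [0]=0x56  [1]=0x68  [2]=0x9a  [3]=0xb2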